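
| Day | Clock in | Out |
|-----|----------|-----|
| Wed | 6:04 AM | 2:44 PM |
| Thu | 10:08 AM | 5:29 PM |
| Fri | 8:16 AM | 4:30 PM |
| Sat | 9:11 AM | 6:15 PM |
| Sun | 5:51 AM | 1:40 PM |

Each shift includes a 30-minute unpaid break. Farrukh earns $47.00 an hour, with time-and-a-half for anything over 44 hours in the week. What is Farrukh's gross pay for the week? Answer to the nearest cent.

Wed: 6:04 AM–2:44 PM = 8 h 40 min; less 30 min break → 8 h 10 min
Thu: 10:08 AM–5:29 PM = 7 h 21 min; less 30 min break → 6 h 51 min
Fri: 8:16 AM–4:30 PM = 8 h 14 min; less 30 min break → 7 h 44 min
Sat: 9:11 AM–6:15 PM = 9 h 4 min; less 30 min break → 8 h 34 min
Sun: 5:51 AM–1:40 PM = 7 h 49 min; less 30 min break → 7 h 19 min
Total worked: 38 h 38 min = 2318 min.
Regular 38 h 38 min = 2318 min at $47.00/h; overtime 0 h 0 min = 0 min at $70.50/h.
Pay = (2318 × $47.00 + 0 × $70.50) ÷ 60 = $1815.77.

$1815.77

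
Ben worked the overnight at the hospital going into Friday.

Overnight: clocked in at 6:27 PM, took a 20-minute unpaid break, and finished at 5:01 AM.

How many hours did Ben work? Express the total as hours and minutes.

10 h 14 min

Overnight: 6:27 PM → midnight = 5 h 33 min; midnight → 5:01 AM = 5 h 1 min; span 10 h 34 min; less 20 min break → 10 h 14 min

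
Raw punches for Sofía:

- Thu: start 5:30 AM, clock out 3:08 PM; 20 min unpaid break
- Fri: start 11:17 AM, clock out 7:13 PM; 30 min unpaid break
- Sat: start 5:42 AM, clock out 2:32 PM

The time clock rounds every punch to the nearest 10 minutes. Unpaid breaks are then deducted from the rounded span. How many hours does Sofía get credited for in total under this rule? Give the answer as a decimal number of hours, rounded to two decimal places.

25.50 hours

Thu: in 5:30 AM→5:30 AM, out 3:08 PM→3:10 PM; 9 h 40 min − 20 min = 9 h 20 min
Fri: in 11:17 AM→11:20 AM, out 7:13 PM→7:10 PM; 7 h 50 min − 30 min = 7 h 20 min
Sat: in 5:42 AM→5:40 AM, out 2:32 PM→2:30 PM; 8 h 50 min
Total credited: 25 h 30 min.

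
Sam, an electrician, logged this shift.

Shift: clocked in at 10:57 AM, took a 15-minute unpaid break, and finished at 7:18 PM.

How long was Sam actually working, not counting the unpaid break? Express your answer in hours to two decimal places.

8.10 hours

Shift: 10:57 AM–7:18 PM = 8 h 21 min; less 15 min break → 8 h 6 min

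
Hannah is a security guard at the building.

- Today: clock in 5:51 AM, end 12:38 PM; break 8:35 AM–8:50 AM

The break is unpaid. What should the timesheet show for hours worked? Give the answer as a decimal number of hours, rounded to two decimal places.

Today: 5:51 AM–12:38 PM = 6 h 47 min; less 15 min break → 6 h 32 min

6.53 hours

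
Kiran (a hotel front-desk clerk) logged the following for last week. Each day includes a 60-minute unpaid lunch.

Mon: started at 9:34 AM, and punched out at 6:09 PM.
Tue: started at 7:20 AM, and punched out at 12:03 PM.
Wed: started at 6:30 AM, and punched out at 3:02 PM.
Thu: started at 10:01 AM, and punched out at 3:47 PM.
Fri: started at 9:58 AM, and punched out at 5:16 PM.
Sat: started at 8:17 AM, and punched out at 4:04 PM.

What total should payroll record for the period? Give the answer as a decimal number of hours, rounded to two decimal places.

36.68 hours

Mon: 9:34 AM–6:09 PM = 8 h 35 min; less 60 min break → 7 h 35 min
Tue: 7:20 AM–12:03 PM = 4 h 43 min; less 60 min break → 3 h 43 min
Wed: 6:30 AM–3:02 PM = 8 h 32 min; less 60 min break → 7 h 32 min
Thu: 10:01 AM–3:47 PM = 5 h 46 min; less 60 min break → 4 h 46 min
Fri: 9:58 AM–5:16 PM = 7 h 18 min; less 60 min break → 6 h 18 min
Sat: 8:17 AM–4:04 PM = 7 h 47 min; less 60 min break → 6 h 47 min
Total: 7 h 35 min + 3 h 43 min + 7 h 32 min + 4 h 46 min + 6 h 18 min + 6 h 47 min = 36 h 41 min.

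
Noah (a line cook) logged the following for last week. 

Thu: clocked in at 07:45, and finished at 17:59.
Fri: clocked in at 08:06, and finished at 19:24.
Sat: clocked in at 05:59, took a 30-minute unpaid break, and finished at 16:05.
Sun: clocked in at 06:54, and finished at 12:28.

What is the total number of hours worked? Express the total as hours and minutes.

Thu: 07:45–17:59 = 10 h 14 min
Fri: 08:06–19:24 = 11 h 18 min
Sat: 05:59–16:05 = 10 h 6 min; less 30 min break → 9 h 36 min
Sun: 06:54–12:28 = 5 h 34 min
Total: 10 h 14 min + 11 h 18 min + 9 h 36 min + 5 h 34 min = 36 h 42 min.

36 h 42 min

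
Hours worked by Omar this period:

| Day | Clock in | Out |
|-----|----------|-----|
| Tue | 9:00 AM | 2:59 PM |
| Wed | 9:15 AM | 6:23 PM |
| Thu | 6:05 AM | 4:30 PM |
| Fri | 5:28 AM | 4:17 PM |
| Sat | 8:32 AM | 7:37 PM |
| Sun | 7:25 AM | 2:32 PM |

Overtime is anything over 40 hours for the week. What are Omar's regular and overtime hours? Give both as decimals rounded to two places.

Regular 40.00 hours, overtime 14.55 hours

Tue: 9:00 AM–2:59 PM = 5 h 59 min
Wed: 9:15 AM–6:23 PM = 9 h 8 min
Thu: 6:05 AM–4:30 PM = 10 h 25 min
Fri: 5:28 AM–4:17 PM = 10 h 49 min
Sat: 8:32 AM–7:37 PM = 11 h 5 min
Sun: 7:25 AM–2:32 PM = 7 h 7 min
Total worked: 54 h 33 min = 54.55 h.
Threshold 40 h → overtime 14 h 33 min, regular 40 h 0 min.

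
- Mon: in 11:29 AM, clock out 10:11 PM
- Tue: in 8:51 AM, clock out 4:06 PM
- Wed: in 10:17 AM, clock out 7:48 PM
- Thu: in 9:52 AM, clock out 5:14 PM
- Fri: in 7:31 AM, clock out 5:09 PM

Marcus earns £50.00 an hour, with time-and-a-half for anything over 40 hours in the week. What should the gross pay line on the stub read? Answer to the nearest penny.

£2335.00

Mon: 11:29 AM–10:11 PM = 10 h 42 min
Tue: 8:51 AM–4:06 PM = 7 h 15 min
Wed: 10:17 AM–7:48 PM = 9 h 31 min
Thu: 9:52 AM–5:14 PM = 7 h 22 min
Fri: 7:31 AM–5:09 PM = 9 h 38 min
Total worked: 44 h 28 min = 2668 min.
Regular 40 h 0 min = 2400 min at £50.00/h; overtime 4 h 28 min = 268 min at £75.00/h.
Pay = (2400 × £50.00 + 268 × £75.00) ÷ 60 = £2335.00.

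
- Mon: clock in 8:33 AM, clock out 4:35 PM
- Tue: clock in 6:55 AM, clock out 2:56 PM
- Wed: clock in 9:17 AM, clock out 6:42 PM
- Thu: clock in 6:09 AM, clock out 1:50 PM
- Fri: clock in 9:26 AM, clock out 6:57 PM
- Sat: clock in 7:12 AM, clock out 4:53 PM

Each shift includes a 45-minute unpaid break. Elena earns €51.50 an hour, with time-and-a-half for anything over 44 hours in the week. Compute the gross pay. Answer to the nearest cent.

Mon: 8:33 AM–4:35 PM = 8 h 2 min; less 45 min break → 7 h 17 min
Tue: 6:55 AM–2:56 PM = 8 h 1 min; less 45 min break → 7 h 16 min
Wed: 9:17 AM–6:42 PM = 9 h 25 min; less 45 min break → 8 h 40 min
Thu: 6:09 AM–1:50 PM = 7 h 41 min; less 45 min break → 6 h 56 min
Fri: 9:26 AM–6:57 PM = 9 h 31 min; less 45 min break → 8 h 46 min
Sat: 7:12 AM–4:53 PM = 9 h 41 min; less 45 min break → 8 h 56 min
Total worked: 47 h 51 min = 2871 min.
Regular 44 h 0 min = 2640 min at €51.50/h; overtime 3 h 51 min = 231 min at €77.25/h.
Pay = (2640 × €51.50 + 231 × €77.25) ÷ 60 = €2563.41.

€2563.41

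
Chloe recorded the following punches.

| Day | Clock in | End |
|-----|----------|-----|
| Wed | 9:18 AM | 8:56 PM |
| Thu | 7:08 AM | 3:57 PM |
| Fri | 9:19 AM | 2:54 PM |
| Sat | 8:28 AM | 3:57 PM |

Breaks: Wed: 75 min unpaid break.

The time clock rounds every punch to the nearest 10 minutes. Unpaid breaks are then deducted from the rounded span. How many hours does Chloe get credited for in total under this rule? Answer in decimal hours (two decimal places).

Wed: in 9:18 AM→9:20 AM, out 8:56 PM→9:00 PM; 11 h 40 min − 75 min = 10 h 25 min
Thu: in 7:08 AM→7:10 AM, out 3:57 PM→4:00 PM; 8 h 50 min
Fri: in 9:19 AM→9:20 AM, out 2:54 PM→2:50 PM; 5 h 30 min
Sat: in 8:28 AM→8:30 AM, out 3:57 PM→4:00 PM; 7 h 30 min
Total credited: 32 h 15 min.

32.25 hours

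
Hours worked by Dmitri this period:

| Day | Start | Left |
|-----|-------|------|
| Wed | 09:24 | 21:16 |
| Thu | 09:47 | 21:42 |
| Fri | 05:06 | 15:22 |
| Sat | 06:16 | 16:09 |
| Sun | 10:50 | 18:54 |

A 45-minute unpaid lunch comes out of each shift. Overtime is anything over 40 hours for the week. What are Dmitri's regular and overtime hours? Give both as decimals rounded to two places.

Wed: 09:24–21:16 = 11 h 52 min; less 45 min break → 11 h 7 min
Thu: 09:47–21:42 = 11 h 55 min; less 45 min break → 11 h 10 min
Fri: 05:06–15:22 = 10 h 16 min; less 45 min break → 9 h 31 min
Sat: 06:16–16:09 = 9 h 53 min; less 45 min break → 9 h 8 min
Sun: 10:50–18:54 = 8 h 4 min; less 45 min break → 7 h 19 min
Total worked: 48 h 15 min = 48.25 h.
Threshold 40 h → overtime 8 h 15 min, regular 40 h 0 min.

Regular 40.00 hours, overtime 8.25 hours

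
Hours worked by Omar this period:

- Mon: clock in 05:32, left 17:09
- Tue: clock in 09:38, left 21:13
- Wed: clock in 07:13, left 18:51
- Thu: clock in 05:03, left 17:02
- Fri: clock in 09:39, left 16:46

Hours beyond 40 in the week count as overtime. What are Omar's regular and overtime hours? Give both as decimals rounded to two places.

Mon: 05:32–17:09 = 11 h 37 min
Tue: 09:38–21:13 = 11 h 35 min
Wed: 07:13–18:51 = 11 h 38 min
Thu: 05:03–17:02 = 11 h 59 min
Fri: 09:39–16:46 = 7 h 7 min
Total worked: 53 h 56 min = 53.93 h.
Threshold 40 h → overtime 13 h 56 min, regular 40 h 0 min.

Regular 40.00 hours, overtime 13.93 hours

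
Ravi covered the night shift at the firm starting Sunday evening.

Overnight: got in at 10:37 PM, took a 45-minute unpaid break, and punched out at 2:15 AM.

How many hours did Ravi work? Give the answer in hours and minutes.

Overnight: 10:37 PM → midnight = 1 h 23 min; midnight → 2:15 AM = 2 h 15 min; span 3 h 38 min; less 45 min break → 2 h 53 min

2 h 53 min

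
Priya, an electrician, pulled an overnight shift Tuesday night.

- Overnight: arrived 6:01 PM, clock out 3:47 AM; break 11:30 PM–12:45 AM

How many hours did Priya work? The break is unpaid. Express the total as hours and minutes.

Overnight: 6:01 PM → midnight = 5 h 59 min; midnight → 3:47 AM = 3 h 47 min; span 9 h 46 min; less 75 min break → 8 h 31 min

8 h 31 min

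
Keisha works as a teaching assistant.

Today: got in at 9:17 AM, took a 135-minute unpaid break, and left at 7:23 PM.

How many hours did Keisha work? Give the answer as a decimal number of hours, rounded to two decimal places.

7.85 hours

Today: 9:17 AM–7:23 PM = 10 h 6 min; less 135 min break → 7 h 51 min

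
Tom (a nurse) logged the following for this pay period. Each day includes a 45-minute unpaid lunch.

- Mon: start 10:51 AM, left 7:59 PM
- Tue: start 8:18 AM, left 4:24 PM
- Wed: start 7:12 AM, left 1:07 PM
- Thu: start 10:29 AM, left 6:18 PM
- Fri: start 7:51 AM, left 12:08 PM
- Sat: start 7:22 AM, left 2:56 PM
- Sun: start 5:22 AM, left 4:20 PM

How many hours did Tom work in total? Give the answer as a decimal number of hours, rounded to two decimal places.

Mon: 10:51 AM–7:59 PM = 9 h 8 min; less 45 min break → 8 h 23 min
Tue: 8:18 AM–4:24 PM = 8 h 6 min; less 45 min break → 7 h 21 min
Wed: 7:12 AM–1:07 PM = 5 h 55 min; less 45 min break → 5 h 10 min
Thu: 10:29 AM–6:18 PM = 7 h 49 min; less 45 min break → 7 h 4 min
Fri: 7:51 AM–12:08 PM = 4 h 17 min; less 45 min break → 3 h 32 min
Sat: 7:22 AM–2:56 PM = 7 h 34 min; less 45 min break → 6 h 49 min
Sun: 5:22 AM–4:20 PM = 10 h 58 min; less 45 min break → 10 h 13 min
Total: 8 h 23 min + 7 h 21 min + 5 h 10 min + 7 h 4 min + 3 h 32 min + 6 h 49 min + 10 h 13 min = 48 h 32 min.

48.53 hours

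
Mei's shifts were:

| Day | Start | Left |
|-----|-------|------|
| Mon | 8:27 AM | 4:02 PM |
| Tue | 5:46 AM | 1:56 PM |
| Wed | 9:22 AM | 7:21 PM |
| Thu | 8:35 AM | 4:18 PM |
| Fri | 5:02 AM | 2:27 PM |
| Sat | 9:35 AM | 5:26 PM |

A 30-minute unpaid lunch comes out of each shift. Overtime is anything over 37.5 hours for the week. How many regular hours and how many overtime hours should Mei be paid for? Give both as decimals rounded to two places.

Mon: 8:27 AM–4:02 PM = 7 h 35 min; less 30 min break → 7 h 5 min
Tue: 5:46 AM–1:56 PM = 8 h 10 min; less 30 min break → 7 h 40 min
Wed: 9:22 AM–7:21 PM = 9 h 59 min; less 30 min break → 9 h 29 min
Thu: 8:35 AM–4:18 PM = 7 h 43 min; less 30 min break → 7 h 13 min
Fri: 5:02 AM–2:27 PM = 9 h 25 min; less 30 min break → 8 h 55 min
Sat: 9:35 AM–5:26 PM = 7 h 51 min; less 30 min break → 7 h 21 min
Total worked: 47 h 43 min = 47.72 h.
Threshold 37.5 h → overtime 10 h 13 min, regular 37 h 30 min.

Regular 37.50 hours, overtime 10.22 hours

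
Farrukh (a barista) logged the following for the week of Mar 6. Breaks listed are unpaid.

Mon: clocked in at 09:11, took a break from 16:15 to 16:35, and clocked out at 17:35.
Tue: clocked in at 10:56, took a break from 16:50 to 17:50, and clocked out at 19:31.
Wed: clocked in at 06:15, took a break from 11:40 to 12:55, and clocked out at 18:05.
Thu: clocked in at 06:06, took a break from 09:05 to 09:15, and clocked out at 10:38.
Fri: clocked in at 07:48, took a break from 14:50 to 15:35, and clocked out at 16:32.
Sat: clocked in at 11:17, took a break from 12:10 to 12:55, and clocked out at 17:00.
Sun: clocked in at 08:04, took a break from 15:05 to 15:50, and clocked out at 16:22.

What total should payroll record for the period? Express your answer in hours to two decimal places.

51.10 hours

Mon: 09:11–17:35 = 8 h 24 min; less 20 min break → 8 h 4 min
Tue: 10:56–19:31 = 8 h 35 min; less 60 min break → 7 h 35 min
Wed: 06:15–18:05 = 11 h 50 min; less 75 min break → 10 h 35 min
Thu: 06:06–10:38 = 4 h 32 min; less 10 min break → 4 h 22 min
Fri: 07:48–16:32 = 8 h 44 min; less 45 min break → 7 h 59 min
Sat: 11:17–17:00 = 5 h 43 min; less 45 min break → 4 h 58 min
Sun: 08:04–16:22 = 8 h 18 min; less 45 min break → 7 h 33 min
Total: 8 h 4 min + 7 h 35 min + 10 h 35 min + 4 h 22 min + 7 h 59 min + 4 h 58 min + 7 h 33 min = 51 h 6 min.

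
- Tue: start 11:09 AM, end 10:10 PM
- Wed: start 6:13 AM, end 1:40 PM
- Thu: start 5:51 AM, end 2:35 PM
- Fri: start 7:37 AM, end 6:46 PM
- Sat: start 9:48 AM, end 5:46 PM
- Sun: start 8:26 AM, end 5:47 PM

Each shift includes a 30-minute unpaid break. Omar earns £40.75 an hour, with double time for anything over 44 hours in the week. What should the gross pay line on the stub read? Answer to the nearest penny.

£2499.33

Tue: 11:09 AM–10:10 PM = 11 h 1 min; less 30 min break → 10 h 31 min
Wed: 6:13 AM–1:40 PM = 7 h 27 min; less 30 min break → 6 h 57 min
Thu: 5:51 AM–2:35 PM = 8 h 44 min; less 30 min break → 8 h 14 min
Fri: 7:37 AM–6:46 PM = 11 h 9 min; less 30 min break → 10 h 39 min
Sat: 9:48 AM–5:46 PM = 7 h 58 min; less 30 min break → 7 h 28 min
Sun: 8:26 AM–5:47 PM = 9 h 21 min; less 30 min break → 8 h 51 min
Total worked: 52 h 40 min = 3160 min.
Regular 44 h 0 min = 2640 min at £40.75/h; overtime 8 h 40 min = 520 min at £81.50/h.
Pay = (2640 × £40.75 + 520 × £81.50) ÷ 60 = £2499.33.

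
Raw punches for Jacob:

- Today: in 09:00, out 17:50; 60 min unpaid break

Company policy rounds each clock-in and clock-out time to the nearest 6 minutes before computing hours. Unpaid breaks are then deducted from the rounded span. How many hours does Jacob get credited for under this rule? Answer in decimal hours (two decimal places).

Today: in 09:00→09:00, out 17:50→17:48; 8 h 48 min − 60 min = 7 h 48 min

7.80 hours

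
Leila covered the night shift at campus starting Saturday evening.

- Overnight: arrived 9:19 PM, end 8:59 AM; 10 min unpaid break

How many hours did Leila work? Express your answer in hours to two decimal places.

11.50 hours

Overnight: 9:19 PM → midnight = 2 h 41 min; midnight → 8:59 AM = 8 h 59 min; span 11 h 40 min; less 10 min break → 11 h 30 min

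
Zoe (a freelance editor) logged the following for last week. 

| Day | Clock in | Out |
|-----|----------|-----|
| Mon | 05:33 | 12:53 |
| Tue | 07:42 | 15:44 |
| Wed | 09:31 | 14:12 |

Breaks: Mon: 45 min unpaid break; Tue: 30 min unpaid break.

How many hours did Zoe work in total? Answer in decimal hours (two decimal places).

18.80 hours

Mon: 05:33–12:53 = 7 h 20 min; less 45 min break → 6 h 35 min
Tue: 07:42–15:44 = 8 h 2 min; less 30 min break → 7 h 32 min
Wed: 09:31–14:12 = 4 h 41 min
Total: 6 h 35 min + 7 h 32 min + 4 h 41 min = 18 h 48 min.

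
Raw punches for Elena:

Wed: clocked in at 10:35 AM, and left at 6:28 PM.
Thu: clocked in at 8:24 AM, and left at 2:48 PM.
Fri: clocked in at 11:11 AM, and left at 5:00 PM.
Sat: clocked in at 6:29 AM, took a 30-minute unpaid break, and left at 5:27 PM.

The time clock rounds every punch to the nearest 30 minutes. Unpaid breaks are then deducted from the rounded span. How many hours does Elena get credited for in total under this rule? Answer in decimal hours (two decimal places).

31.00 hours

Wed: in 10:35 AM→10:30 AM, out 6:28 PM→6:30 PM; 8 h 0 min
Thu: in 8:24 AM→8:30 AM, out 2:48 PM→3:00 PM; 6 h 30 min
Fri: in 11:11 AM→11:00 AM, out 5:00 PM→5:00 PM; 6 h 0 min
Sat: in 6:29 AM→6:30 AM, out 5:27 PM→5:30 PM; 11 h 0 min − 30 min = 10 h 30 min
Total credited: 31 h 0 min.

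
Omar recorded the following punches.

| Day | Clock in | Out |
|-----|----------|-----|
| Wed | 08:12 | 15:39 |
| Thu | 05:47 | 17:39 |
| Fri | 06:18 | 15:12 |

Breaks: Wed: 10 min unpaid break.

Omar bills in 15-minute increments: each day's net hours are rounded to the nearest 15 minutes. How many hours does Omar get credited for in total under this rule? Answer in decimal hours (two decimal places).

Wed: 08:12–15:39 = 7 h 27 min − 10 min = 7 h 17 min → rounds to 7 h 15 min
Thu: 05:47–17:39 = 11 h 52 min → rounds to 11 h 45 min
Fri: 06:18–15:12 = 8 h 54 min → rounds to 9 h 0 min
Total credited: 28 h 0 min.

28.00 hours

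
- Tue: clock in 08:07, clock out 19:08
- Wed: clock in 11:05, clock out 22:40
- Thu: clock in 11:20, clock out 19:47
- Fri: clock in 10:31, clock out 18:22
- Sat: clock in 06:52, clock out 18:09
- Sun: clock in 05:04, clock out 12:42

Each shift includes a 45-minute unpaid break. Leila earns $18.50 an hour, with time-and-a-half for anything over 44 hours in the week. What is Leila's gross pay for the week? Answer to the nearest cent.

$1072.54

Tue: 08:07–19:08 = 11 h 1 min; less 45 min break → 10 h 16 min
Wed: 11:05–22:40 = 11 h 35 min; less 45 min break → 10 h 50 min
Thu: 11:20–19:47 = 8 h 27 min; less 45 min break → 7 h 42 min
Fri: 10:31–18:22 = 7 h 51 min; less 45 min break → 7 h 6 min
Sat: 06:52–18:09 = 11 h 17 min; less 45 min break → 10 h 32 min
Sun: 05:04–12:42 = 7 h 38 min; less 45 min break → 6 h 53 min
Total worked: 53 h 19 min = 3199 min.
Regular 44 h 0 min = 2640 min at $18.50/h; overtime 9 h 19 min = 559 min at $27.75/h.
Pay = (2640 × $18.50 + 559 × $27.75) ÷ 60 = $1072.54.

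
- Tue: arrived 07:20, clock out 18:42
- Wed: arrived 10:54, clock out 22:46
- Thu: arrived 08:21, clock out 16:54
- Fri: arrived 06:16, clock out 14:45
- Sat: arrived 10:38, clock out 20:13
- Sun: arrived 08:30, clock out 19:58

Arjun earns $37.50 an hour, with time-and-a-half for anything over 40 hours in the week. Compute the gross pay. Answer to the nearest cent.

$2699.06

Tue: 07:20–18:42 = 11 h 22 min
Wed: 10:54–22:46 = 11 h 52 min
Thu: 08:21–16:54 = 8 h 33 min
Fri: 06:16–14:45 = 8 h 29 min
Sat: 10:38–20:13 = 9 h 35 min
Sun: 08:30–19:58 = 11 h 28 min
Total worked: 61 h 19 min = 3679 min.
Regular 40 h 0 min = 2400 min at $37.50/h; overtime 21 h 19 min = 1279 min at $56.25/h.
Pay = (2400 × $37.50 + 1279 × $56.25) ÷ 60 = $2699.06.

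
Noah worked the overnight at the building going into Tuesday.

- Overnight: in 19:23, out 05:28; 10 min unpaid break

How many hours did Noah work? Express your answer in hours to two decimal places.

9.92 hours

Overnight: 19:23 → midnight = 4 h 37 min; midnight → 05:28 = 5 h 28 min; span 10 h 5 min; less 10 min break → 9 h 55 min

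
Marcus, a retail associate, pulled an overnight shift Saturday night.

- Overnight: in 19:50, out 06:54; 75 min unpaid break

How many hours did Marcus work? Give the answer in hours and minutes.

9 h 49 min

Overnight: 19:50 → midnight = 4 h 10 min; midnight → 06:54 = 6 h 54 min; span 11 h 4 min; less 75 min break → 9 h 49 min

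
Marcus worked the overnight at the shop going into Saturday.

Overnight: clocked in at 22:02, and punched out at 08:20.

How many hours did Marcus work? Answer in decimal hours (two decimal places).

10.30 hours

Overnight: 22:02 → midnight = 1 h 58 min; midnight → 08:20 = 8 h 20 min; span 10 h 18 min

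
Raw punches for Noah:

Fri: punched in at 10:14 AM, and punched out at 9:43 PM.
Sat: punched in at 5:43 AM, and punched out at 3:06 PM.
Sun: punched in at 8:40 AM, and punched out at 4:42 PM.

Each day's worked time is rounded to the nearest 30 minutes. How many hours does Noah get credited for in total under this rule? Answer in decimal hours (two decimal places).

Fri: 10:14 AM–9:43 PM = 11 h 29 min → rounds to 11 h 30 min
Sat: 5:43 AM–3:06 PM = 9 h 23 min → rounds to 9 h 30 min
Sun: 8:40 AM–4:42 PM = 8 h 2 min → rounds to 8 h 0 min
Total credited: 29 h 0 min.

29.00 hours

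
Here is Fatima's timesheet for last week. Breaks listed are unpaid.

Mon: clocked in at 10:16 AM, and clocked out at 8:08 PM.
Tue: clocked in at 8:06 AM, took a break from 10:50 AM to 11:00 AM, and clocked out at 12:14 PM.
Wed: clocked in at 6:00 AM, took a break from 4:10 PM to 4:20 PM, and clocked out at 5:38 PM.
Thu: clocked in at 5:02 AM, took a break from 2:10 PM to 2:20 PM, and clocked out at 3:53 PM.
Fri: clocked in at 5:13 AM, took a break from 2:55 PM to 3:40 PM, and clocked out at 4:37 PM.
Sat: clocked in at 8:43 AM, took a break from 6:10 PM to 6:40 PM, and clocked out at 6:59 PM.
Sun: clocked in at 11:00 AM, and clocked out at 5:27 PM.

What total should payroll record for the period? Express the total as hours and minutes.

Mon: 10:16 AM–8:08 PM = 9 h 52 min
Tue: 8:06 AM–12:14 PM = 4 h 8 min; less 10 min break → 3 h 58 min
Wed: 6:00 AM–5:38 PM = 11 h 38 min; less 10 min break → 11 h 28 min
Thu: 5:02 AM–3:53 PM = 10 h 51 min; less 10 min break → 10 h 41 min
Fri: 5:13 AM–4:37 PM = 11 h 24 min; less 45 min break → 10 h 39 min
Sat: 8:43 AM–6:59 PM = 10 h 16 min; less 30 min break → 9 h 46 min
Sun: 11:00 AM–5:27 PM = 6 h 27 min
Total: 9 h 52 min + 3 h 58 min + 11 h 28 min + 10 h 41 min + 10 h 39 min + 9 h 46 min + 6 h 27 min = 62 h 51 min.

62 h 51 min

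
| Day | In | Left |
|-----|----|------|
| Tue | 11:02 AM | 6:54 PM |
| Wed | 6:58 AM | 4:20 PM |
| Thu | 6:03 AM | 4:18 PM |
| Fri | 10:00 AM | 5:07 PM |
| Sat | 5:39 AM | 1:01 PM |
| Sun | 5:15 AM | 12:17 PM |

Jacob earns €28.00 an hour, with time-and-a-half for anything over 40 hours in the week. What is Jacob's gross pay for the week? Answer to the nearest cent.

€1498.00

Tue: 11:02 AM–6:54 PM = 7 h 52 min
Wed: 6:58 AM–4:20 PM = 9 h 22 min
Thu: 6:03 AM–4:18 PM = 10 h 15 min
Fri: 10:00 AM–5:07 PM = 7 h 7 min
Sat: 5:39 AM–1:01 PM = 7 h 22 min
Sun: 5:15 AM–12:17 PM = 7 h 2 min
Total worked: 49 h 0 min = 2940 min.
Regular 40 h 0 min = 2400 min at €28.00/h; overtime 9 h 0 min = 540 min at €42.00/h.
Pay = (2400 × €28.00 + 540 × €42.00) ÷ 60 = €1498.00.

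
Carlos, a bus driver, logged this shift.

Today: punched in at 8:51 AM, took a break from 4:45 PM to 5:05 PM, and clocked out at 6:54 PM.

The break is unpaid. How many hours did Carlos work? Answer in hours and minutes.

Today: 8:51 AM–6:54 PM = 10 h 3 min; less 20 min break → 9 h 43 min

9 h 43 min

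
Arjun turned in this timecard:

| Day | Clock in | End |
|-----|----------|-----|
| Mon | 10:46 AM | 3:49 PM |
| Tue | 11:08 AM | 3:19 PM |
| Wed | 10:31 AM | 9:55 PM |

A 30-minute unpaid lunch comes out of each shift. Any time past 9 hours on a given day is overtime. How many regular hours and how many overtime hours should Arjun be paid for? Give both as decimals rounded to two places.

Regular 17.23 hours, overtime 1.90 hours

Mon: 10:46 AM–3:49 PM = 5 h 3 min; less 30 min break → 4 h 33 min
Tue: 11:08 AM–3:19 PM = 4 h 11 min; less 30 min break → 3 h 41 min
Wed: 10:31 AM–9:55 PM = 11 h 24 min; less 30 min break → 10 h 54 min
Mon reg 4 h 33 min / OT 0 h 0 min; Tue reg 3 h 41 min / OT 0 h 0 min; Wed reg 9 h 0 min / OT 1 h 54 min.
Totals: regular 17 h 14 min, overtime 1 h 54 min.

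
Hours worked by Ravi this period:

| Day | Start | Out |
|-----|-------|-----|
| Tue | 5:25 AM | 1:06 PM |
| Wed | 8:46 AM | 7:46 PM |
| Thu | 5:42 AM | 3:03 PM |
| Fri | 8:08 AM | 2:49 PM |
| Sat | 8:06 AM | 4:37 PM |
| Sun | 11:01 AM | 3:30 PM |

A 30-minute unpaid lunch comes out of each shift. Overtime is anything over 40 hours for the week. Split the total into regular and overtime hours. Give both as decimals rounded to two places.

Tue: 5:25 AM–1:06 PM = 7 h 41 min; less 30 min break → 7 h 11 min
Wed: 8:46 AM–7:46 PM = 11 h 0 min; less 30 min break → 10 h 30 min
Thu: 5:42 AM–3:03 PM = 9 h 21 min; less 30 min break → 8 h 51 min
Fri: 8:08 AM–2:49 PM = 6 h 41 min; less 30 min break → 6 h 11 min
Sat: 8:06 AM–4:37 PM = 8 h 31 min; less 30 min break → 8 h 1 min
Sun: 11:01 AM–3:30 PM = 4 h 29 min; less 30 min break → 3 h 59 min
Total worked: 44 h 43 min = 44.72 h.
Threshold 40 h → overtime 4 h 43 min, regular 40 h 0 min.

Regular 40.00 hours, overtime 4.72 hours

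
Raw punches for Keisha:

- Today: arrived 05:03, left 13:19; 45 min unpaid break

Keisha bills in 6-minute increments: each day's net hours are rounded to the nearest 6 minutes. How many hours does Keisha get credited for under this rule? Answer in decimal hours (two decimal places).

Today: 05:03–13:19 = 8 h 16 min − 45 min = 7 h 31 min → rounds to 7 h 30 min

7.50 hours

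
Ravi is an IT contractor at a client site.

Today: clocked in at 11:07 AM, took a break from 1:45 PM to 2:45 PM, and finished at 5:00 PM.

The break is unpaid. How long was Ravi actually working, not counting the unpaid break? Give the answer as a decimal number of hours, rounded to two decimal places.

Today: 11:07 AM–5:00 PM = 5 h 53 min; less 60 min break → 4 h 53 min

4.88 hours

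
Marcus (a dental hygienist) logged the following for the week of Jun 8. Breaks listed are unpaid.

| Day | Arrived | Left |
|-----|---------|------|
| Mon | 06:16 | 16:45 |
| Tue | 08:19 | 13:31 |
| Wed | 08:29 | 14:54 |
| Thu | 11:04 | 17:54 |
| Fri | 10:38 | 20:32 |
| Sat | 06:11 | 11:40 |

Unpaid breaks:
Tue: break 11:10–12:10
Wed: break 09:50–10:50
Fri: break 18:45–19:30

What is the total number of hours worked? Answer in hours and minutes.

41 h 34 min

Mon: 06:16–16:45 = 10 h 29 min
Tue: 08:19–13:31 = 5 h 12 min; less 60 min break → 4 h 12 min
Wed: 08:29–14:54 = 6 h 25 min; less 60 min break → 5 h 25 min
Thu: 11:04–17:54 = 6 h 50 min
Fri: 10:38–20:32 = 9 h 54 min; less 45 min break → 9 h 9 min
Sat: 06:11–11:40 = 5 h 29 min
Total: 10 h 29 min + 4 h 12 min + 5 h 25 min + 6 h 50 min + 9 h 9 min + 5 h 29 min = 41 h 34 min.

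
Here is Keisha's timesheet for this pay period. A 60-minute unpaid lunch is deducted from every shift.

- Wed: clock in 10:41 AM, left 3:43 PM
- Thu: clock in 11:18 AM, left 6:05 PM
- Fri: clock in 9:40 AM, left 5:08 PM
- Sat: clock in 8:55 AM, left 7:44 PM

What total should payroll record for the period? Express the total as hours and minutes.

26 h 6 min

Wed: 10:41 AM–3:43 PM = 5 h 2 min; less 60 min break → 4 h 2 min
Thu: 11:18 AM–6:05 PM = 6 h 47 min; less 60 min break → 5 h 47 min
Fri: 9:40 AM–5:08 PM = 7 h 28 min; less 60 min break → 6 h 28 min
Sat: 8:55 AM–7:44 PM = 10 h 49 min; less 60 min break → 9 h 49 min
Total: 4 h 2 min + 5 h 47 min + 6 h 28 min + 9 h 49 min = 26 h 6 min.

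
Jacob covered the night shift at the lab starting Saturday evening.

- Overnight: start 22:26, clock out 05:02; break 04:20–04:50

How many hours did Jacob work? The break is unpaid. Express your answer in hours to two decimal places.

6.10 hours

Overnight: 22:26 → midnight = 1 h 34 min; midnight → 05:02 = 5 h 2 min; span 6 h 36 min; less 30 min break → 6 h 6 min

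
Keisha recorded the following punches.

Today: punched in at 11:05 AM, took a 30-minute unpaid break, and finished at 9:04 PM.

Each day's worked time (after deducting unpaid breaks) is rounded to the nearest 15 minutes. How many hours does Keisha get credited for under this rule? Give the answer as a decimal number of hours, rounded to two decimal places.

Today: 11:05 AM–9:04 PM = 9 h 59 min − 30 min = 9 h 29 min → rounds to 9 h 30 min

9.50 hours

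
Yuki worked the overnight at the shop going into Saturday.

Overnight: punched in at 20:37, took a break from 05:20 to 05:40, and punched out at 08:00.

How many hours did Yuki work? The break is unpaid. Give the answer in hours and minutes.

Overnight: 20:37 → midnight = 3 h 23 min; midnight → 08:00 = 8 h 0 min; span 11 h 23 min; less 20 min break → 11 h 3 min

11 h 3 min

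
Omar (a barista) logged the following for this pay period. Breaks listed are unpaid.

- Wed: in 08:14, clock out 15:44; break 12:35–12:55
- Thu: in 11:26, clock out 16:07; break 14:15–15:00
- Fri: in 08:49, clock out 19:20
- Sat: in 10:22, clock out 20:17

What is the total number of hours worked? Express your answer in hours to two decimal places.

31.53 hours

Wed: 08:14–15:44 = 7 h 30 min; less 20 min break → 7 h 10 min
Thu: 11:26–16:07 = 4 h 41 min; less 45 min break → 3 h 56 min
Fri: 08:49–19:20 = 10 h 31 min
Sat: 10:22–20:17 = 9 h 55 min
Total: 7 h 10 min + 3 h 56 min + 10 h 31 min + 9 h 55 min = 31 h 32 min.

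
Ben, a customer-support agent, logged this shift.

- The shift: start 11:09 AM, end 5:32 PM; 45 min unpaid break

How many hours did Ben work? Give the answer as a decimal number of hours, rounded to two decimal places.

The shift: 11:09 AM–5:32 PM = 6 h 23 min; less 45 min break → 5 h 38 min

5.63 hours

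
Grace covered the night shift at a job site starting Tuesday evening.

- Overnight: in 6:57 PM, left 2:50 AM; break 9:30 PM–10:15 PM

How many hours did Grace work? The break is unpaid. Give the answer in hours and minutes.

7 h 8 min

Overnight: 6:57 PM → midnight = 5 h 3 min; midnight → 2:50 AM = 2 h 50 min; span 7 h 53 min; less 45 min break → 7 h 8 min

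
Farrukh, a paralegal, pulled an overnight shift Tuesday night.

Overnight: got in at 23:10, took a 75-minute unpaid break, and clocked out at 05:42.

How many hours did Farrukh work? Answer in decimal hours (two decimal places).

5.28 hours

Overnight: 23:10 → midnight = 0 h 50 min; midnight → 05:42 = 5 h 42 min; span 6 h 32 min; less 75 min break → 5 h 17 min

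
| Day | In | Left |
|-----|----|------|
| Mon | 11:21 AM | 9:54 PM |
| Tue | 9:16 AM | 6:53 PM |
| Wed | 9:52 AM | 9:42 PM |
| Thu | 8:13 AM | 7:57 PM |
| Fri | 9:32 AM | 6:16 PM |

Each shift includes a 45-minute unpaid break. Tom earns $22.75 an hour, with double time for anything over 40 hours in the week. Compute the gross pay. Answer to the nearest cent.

Mon: 11:21 AM–9:54 PM = 10 h 33 min; less 45 min break → 9 h 48 min
Tue: 9:16 AM–6:53 PM = 9 h 37 min; less 45 min break → 8 h 52 min
Wed: 9:52 AM–9:42 PM = 11 h 50 min; less 45 min break → 11 h 5 min
Thu: 8:13 AM–7:57 PM = 11 h 44 min; less 45 min break → 10 h 59 min
Fri: 9:32 AM–6:16 PM = 8 h 44 min; less 45 min break → 7 h 59 min
Total worked: 48 h 43 min = 2923 min.
Regular 40 h 0 min = 2400 min at $22.75/h; overtime 8 h 43 min = 523 min at $45.50/h.
Pay = (2400 × $22.75 + 523 × $45.50) ÷ 60 = $1306.61.

$1306.61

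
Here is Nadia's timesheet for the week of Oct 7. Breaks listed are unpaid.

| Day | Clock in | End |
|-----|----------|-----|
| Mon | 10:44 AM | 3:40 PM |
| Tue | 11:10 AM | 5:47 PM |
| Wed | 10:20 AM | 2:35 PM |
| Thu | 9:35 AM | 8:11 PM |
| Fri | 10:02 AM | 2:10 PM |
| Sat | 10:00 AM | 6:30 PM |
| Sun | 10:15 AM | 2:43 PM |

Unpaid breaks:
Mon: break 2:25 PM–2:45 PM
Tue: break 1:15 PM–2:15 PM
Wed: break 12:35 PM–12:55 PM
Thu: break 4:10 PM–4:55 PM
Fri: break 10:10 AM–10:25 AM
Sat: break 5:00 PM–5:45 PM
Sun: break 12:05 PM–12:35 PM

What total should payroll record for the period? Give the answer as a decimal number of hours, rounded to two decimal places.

39.58 hours

Mon: 10:44 AM–3:40 PM = 4 h 56 min; less 20 min break → 4 h 36 min
Tue: 11:10 AM–5:47 PM = 6 h 37 min; less 60 min break → 5 h 37 min
Wed: 10:20 AM–2:35 PM = 4 h 15 min; less 20 min break → 3 h 55 min
Thu: 9:35 AM–8:11 PM = 10 h 36 min; less 45 min break → 9 h 51 min
Fri: 10:02 AM–2:10 PM = 4 h 8 min; less 15 min break → 3 h 53 min
Sat: 10:00 AM–6:30 PM = 8 h 30 min; less 45 min break → 7 h 45 min
Sun: 10:15 AM–2:43 PM = 4 h 28 min; less 30 min break → 3 h 58 min
Total: 4 h 36 min + 5 h 37 min + 3 h 55 min + 9 h 51 min + 3 h 53 min + 7 h 45 min + 3 h 58 min = 39 h 35 min.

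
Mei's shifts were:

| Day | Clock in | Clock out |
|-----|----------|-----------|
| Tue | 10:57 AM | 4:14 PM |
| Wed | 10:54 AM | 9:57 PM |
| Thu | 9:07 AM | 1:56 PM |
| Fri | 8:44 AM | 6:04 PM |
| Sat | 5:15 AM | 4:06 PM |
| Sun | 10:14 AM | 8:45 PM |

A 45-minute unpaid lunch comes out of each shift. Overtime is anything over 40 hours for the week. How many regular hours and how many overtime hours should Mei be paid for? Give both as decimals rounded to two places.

Tue: 10:57 AM–4:14 PM = 5 h 17 min; less 45 min break → 4 h 32 min
Wed: 10:54 AM–9:57 PM = 11 h 3 min; less 45 min break → 10 h 18 min
Thu: 9:07 AM–1:56 PM = 4 h 49 min; less 45 min break → 4 h 4 min
Fri: 8:44 AM–6:04 PM = 9 h 20 min; less 45 min break → 8 h 35 min
Sat: 5:15 AM–4:06 PM = 10 h 51 min; less 45 min break → 10 h 6 min
Sun: 10:14 AM–8:45 PM = 10 h 31 min; less 45 min break → 9 h 46 min
Total worked: 47 h 21 min = 47.35 h.
Threshold 40 h → overtime 7 h 21 min, regular 40 h 0 min.

Regular 40.00 hours, overtime 7.35 hours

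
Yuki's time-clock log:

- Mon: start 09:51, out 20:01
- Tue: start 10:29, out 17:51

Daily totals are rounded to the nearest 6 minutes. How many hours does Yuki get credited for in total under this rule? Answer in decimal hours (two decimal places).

Mon: 09:51–20:01 = 10 h 10 min → rounds to 10 h 12 min
Tue: 10:29–17:51 = 7 h 22 min → rounds to 7 h 24 min
Total credited: 17 h 36 min.

17.60 hours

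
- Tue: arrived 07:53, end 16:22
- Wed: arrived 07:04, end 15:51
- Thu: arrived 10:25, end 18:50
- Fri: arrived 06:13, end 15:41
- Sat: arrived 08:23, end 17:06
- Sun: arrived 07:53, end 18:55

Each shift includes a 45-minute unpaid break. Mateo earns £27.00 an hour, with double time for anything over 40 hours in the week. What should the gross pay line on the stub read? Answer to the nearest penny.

Tue: 07:53–16:22 = 8 h 29 min; less 45 min break → 7 h 44 min
Wed: 07:04–15:51 = 8 h 47 min; less 45 min break → 8 h 2 min
Thu: 10:25–18:50 = 8 h 25 min; less 45 min break → 7 h 40 min
Fri: 06:13–15:41 = 9 h 28 min; less 45 min break → 8 h 43 min
Sat: 08:23–17:06 = 8 h 43 min; less 45 min break → 7 h 58 min
Sun: 07:53–18:55 = 11 h 2 min; less 45 min break → 10 h 17 min
Total worked: 50 h 24 min = 3024 min.
Regular 40 h 0 min = 2400 min at £27.00/h; overtime 10 h 24 min = 624 min at £54.00/h.
Pay = (2400 × £27.00 + 624 × £54.00) ÷ 60 = £1641.60.

£1641.60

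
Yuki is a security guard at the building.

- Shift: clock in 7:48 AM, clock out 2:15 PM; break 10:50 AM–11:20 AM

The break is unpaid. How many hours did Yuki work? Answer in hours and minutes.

Shift: 7:48 AM–2:15 PM = 6 h 27 min; less 30 min break → 5 h 57 min

5 h 57 min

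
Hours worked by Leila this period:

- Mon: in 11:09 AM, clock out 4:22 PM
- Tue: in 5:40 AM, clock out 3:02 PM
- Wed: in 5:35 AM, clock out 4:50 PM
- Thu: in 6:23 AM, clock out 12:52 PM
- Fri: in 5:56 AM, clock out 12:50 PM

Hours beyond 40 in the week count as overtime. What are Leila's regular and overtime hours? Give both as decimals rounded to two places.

Regular 39.22 hours, overtime 0.00 hours

Mon: 11:09 AM–4:22 PM = 5 h 13 min
Tue: 5:40 AM–3:02 PM = 9 h 22 min
Wed: 5:35 AM–4:50 PM = 11 h 15 min
Thu: 6:23 AM–12:52 PM = 6 h 29 min
Fri: 5:56 AM–12:50 PM = 6 h 54 min
Total worked: 39 h 13 min = 39.22 h.
Threshold 40 h → overtime 0 h 0 min, regular 39 h 13 min.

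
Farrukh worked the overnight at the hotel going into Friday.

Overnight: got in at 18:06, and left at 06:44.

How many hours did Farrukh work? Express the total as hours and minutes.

Overnight: 18:06 → midnight = 5 h 54 min; midnight → 06:44 = 6 h 44 min; span 12 h 38 min

12 h 38 min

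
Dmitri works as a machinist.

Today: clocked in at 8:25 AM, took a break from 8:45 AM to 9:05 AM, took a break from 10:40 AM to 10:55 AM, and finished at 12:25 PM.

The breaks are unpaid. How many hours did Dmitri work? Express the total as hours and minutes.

Today: 8:25 AM–12:25 PM = 4 h 0 min; less 35 min break → 3 h 25 min

3 h 25 min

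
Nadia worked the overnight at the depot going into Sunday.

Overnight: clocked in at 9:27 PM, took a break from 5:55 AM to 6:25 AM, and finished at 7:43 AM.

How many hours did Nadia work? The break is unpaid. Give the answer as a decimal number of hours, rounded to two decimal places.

Overnight: 9:27 PM → midnight = 2 h 33 min; midnight → 7:43 AM = 7 h 43 min; span 10 h 16 min; less 30 min break → 9 h 46 min

9.77 hours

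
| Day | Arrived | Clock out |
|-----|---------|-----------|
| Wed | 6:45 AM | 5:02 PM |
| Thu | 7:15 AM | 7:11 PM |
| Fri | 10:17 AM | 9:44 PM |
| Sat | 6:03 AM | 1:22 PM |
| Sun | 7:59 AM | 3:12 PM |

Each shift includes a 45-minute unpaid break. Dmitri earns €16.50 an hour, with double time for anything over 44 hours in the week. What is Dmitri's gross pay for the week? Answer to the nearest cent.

€740.85

Wed: 6:45 AM–5:02 PM = 10 h 17 min; less 45 min break → 9 h 32 min
Thu: 7:15 AM–7:11 PM = 11 h 56 min; less 45 min break → 11 h 11 min
Fri: 10:17 AM–9:44 PM = 11 h 27 min; less 45 min break → 10 h 42 min
Sat: 6:03 AM–1:22 PM = 7 h 19 min; less 45 min break → 6 h 34 min
Sun: 7:59 AM–3:12 PM = 7 h 13 min; less 45 min break → 6 h 28 min
Total worked: 44 h 27 min = 2667 min.
Regular 44 h 0 min = 2640 min at €16.50/h; overtime 0 h 27 min = 27 min at €33.00/h.
Pay = (2640 × €16.50 + 27 × €33.00) ÷ 60 = €740.85.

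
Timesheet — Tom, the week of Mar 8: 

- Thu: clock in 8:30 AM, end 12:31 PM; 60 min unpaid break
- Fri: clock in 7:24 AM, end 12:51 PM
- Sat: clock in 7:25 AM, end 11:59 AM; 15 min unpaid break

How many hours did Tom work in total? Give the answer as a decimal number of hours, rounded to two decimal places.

12.78 hours

Thu: 8:30 AM–12:31 PM = 4 h 1 min; less 60 min break → 3 h 1 min
Fri: 7:24 AM–12:51 PM = 5 h 27 min
Sat: 7:25 AM–11:59 AM = 4 h 34 min; less 15 min break → 4 h 19 min
Total: 3 h 1 min + 5 h 27 min + 4 h 19 min = 12 h 47 min.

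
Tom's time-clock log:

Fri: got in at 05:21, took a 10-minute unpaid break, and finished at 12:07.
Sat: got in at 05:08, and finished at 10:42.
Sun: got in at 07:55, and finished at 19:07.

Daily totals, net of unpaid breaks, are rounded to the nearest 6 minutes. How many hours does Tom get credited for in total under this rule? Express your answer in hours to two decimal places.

23.40 hours

Fri: 05:21–12:07 = 6 h 46 min − 10 min = 6 h 36 min → rounds to 6 h 36 min
Sat: 05:08–10:42 = 5 h 34 min → rounds to 5 h 36 min
Sun: 07:55–19:07 = 11 h 12 min → rounds to 11 h 12 min
Total credited: 23 h 24 min.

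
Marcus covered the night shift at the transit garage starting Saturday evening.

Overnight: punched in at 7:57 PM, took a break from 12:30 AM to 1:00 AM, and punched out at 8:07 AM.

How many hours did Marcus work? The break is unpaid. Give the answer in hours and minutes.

Overnight: 7:57 PM → midnight = 4 h 3 min; midnight → 8:07 AM = 8 h 7 min; span 12 h 10 min; less 30 min break → 11 h 40 min

11 h 40 min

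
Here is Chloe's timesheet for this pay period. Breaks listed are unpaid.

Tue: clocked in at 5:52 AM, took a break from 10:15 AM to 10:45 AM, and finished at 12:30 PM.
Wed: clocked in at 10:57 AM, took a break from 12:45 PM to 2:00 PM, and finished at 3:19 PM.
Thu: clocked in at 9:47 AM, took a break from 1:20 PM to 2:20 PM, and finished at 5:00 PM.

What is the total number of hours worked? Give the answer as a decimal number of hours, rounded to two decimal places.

15.47 hours

Tue: 5:52 AM–12:30 PM = 6 h 38 min; less 30 min break → 6 h 8 min
Wed: 10:57 AM–3:19 PM = 4 h 22 min; less 75 min break → 3 h 7 min
Thu: 9:47 AM–5:00 PM = 7 h 13 min; less 60 min break → 6 h 13 min
Total: 6 h 8 min + 3 h 7 min + 6 h 13 min = 15 h 28 min.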